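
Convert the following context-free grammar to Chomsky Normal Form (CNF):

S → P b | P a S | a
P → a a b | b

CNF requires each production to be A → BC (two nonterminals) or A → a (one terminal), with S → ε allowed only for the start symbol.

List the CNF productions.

TB → b; TA → a; S → a; P → b; S → P TB; S → P X0; X0 → TA S; P → TA X1; X1 → TA TB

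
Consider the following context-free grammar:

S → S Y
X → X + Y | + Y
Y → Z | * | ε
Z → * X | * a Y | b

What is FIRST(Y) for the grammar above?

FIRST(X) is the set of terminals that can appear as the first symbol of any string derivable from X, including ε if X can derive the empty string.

We compute FIRST(Y) using the standard algorithm.
FIRST(S) = {}
FIRST(X) = {+}
FIRST(Y) = {*, b, ε}
FIRST(Z) = {*, b}
Therefore, FIRST(Y) = {*, b, ε}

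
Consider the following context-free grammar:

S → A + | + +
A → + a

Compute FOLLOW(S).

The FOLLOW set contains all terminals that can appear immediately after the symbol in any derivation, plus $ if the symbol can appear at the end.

We compute FOLLOW(S) using the standard algorithm.
FOLLOW(S) starts with {$}.
FIRST(A) = {+}
FIRST(S) = {+}
FOLLOW(A) = {+}
FOLLOW(S) = {$}
Therefore, FOLLOW(S) = {$}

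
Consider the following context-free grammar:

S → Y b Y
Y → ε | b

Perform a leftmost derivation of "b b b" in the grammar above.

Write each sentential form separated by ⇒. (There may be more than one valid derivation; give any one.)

S ⇒ Y b Y ⇒ b b Y ⇒ b b b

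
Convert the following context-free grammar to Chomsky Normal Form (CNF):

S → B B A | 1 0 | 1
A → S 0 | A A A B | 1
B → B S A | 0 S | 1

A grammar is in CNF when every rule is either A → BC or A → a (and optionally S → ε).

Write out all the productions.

T1 → 1; T0 → 0; S → 1; A → 1; B → 1; S → B X0; X0 → B A; S → T1 T0; A → S T0; A → A X1; X1 → A X2; X2 → A B; B → B X3; X3 → S A; B → T0 S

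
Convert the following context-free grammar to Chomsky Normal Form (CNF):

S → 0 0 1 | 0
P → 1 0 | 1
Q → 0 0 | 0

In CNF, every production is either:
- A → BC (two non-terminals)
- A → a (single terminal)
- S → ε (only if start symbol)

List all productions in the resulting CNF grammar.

T0 → 0; T1 → 1; S → 0; P → 1; Q → 0; S → T0 X0; X0 → T0 T1; P → T1 T0; Q → T0 T0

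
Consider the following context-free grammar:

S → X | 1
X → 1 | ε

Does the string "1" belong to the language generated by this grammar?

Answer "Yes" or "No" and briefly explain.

Yes - a valid derivation exists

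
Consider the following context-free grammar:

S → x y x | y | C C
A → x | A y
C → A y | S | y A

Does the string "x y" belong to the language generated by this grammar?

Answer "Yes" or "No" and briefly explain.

No - no valid derivation exists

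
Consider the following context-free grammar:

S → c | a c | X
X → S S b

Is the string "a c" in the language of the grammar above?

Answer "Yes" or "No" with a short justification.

Yes - a valid derivation exists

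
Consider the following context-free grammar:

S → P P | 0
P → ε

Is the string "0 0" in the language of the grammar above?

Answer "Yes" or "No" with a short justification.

No - no valid derivation exists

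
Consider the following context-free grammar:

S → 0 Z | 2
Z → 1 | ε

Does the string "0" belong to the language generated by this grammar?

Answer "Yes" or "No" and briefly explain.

Yes - a valid derivation exists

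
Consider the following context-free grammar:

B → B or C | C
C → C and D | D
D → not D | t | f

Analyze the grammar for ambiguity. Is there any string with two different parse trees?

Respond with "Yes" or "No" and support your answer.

No - the grammar is unambiguous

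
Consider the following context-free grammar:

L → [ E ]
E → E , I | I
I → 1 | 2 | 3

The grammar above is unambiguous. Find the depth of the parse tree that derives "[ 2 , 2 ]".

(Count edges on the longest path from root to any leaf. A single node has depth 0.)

4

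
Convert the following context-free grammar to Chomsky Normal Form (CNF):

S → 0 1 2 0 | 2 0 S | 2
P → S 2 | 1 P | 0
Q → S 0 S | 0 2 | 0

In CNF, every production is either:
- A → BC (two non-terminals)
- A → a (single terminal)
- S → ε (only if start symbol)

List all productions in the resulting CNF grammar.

T0 → 0; T1 → 1; T2 → 2; S → 2; P → 0; Q → 0; S → T0 X0; X0 → T1 X1; X1 → T2 T0; S → T2 X2; X2 → T0 S; P → S T2; P → T1 P; Q → S X3; X3 → T0 S; Q → T0 T2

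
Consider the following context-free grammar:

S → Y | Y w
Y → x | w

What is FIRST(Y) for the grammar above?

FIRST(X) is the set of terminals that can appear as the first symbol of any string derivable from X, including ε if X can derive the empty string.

We compute FIRST(Y) using the standard algorithm.
FIRST(S) = {w, x}
FIRST(Y) = {w, x}
Therefore, FIRST(Y) = {w, x}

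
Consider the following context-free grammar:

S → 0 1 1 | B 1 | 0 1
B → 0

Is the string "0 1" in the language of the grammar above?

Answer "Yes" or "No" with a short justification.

Yes - a valid derivation exists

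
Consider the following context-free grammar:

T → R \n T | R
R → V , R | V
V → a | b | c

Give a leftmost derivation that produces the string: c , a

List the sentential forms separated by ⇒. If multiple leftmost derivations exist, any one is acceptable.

T ⇒ R ⇒ V , R ⇒ c , R ⇒ c , V ⇒ c , a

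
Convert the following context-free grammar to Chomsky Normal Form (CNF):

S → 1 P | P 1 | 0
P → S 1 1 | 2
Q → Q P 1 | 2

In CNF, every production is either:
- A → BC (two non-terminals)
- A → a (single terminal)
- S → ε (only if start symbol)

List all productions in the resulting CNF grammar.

T1 → 1; S → 0; P → 2; Q → 2; S → T1 P; S → P T1; P → S X0; X0 → T1 T1; Q → Q X1; X1 → P T1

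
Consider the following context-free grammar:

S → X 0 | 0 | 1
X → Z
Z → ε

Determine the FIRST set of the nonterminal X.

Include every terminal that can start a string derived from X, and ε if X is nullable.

We compute FIRST(X) using the standard algorithm.
FIRST(S) = {0, 1}
FIRST(X) = {ε}
FIRST(Z) = {ε}
Therefore, FIRST(X) = {ε}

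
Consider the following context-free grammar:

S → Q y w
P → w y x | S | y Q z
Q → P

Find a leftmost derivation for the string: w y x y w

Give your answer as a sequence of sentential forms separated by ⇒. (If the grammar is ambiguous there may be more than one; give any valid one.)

S ⇒ Q y w ⇒ P y w ⇒ w y x y w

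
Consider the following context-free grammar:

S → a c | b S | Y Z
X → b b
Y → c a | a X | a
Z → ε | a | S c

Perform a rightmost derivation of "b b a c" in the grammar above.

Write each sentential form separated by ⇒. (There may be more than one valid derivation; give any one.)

S ⇒ b S ⇒ b b S ⇒ b b a c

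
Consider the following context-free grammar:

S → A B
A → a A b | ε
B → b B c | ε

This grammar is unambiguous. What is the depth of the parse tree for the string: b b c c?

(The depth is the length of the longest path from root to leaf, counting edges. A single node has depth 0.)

4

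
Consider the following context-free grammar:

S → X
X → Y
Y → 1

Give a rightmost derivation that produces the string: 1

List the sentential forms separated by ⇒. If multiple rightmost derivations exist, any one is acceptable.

S ⇒ X ⇒ Y ⇒ 1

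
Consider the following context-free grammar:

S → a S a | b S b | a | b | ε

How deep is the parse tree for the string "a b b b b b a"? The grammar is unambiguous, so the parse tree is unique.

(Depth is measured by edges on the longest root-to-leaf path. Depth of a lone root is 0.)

4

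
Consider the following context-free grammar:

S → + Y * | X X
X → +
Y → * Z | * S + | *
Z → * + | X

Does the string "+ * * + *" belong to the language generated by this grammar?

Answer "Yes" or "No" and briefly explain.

Yes - a valid derivation exists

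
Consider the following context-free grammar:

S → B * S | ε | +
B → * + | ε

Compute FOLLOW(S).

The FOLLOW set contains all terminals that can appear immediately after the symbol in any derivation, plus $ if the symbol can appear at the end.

We compute FOLLOW(S) using the standard algorithm.
FOLLOW(S) starts with {$}.
FIRST(B) = {*, ε}
FIRST(S) = {*, +, ε}
FOLLOW(B) = {*}
FOLLOW(S) = {$}
Therefore, FOLLOW(S) = {$}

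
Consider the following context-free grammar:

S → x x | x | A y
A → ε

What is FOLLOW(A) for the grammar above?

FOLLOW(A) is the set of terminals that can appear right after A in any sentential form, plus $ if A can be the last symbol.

We compute FOLLOW(A) using the standard algorithm.
FOLLOW(S) starts with {$}.
FIRST(A) = {ε}
FIRST(S) = {x, y}
FOLLOW(A) = {y}
FOLLOW(S) = {$}
Therefore, FOLLOW(A) = {y}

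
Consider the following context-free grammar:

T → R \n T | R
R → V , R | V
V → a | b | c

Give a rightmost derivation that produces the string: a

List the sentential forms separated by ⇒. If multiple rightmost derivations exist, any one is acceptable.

T ⇒ R ⇒ V ⇒ a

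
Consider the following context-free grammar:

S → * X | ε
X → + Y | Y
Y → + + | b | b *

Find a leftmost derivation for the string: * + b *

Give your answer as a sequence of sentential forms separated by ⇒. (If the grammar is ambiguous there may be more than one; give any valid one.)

S ⇒ * X ⇒ * + Y ⇒ * + b *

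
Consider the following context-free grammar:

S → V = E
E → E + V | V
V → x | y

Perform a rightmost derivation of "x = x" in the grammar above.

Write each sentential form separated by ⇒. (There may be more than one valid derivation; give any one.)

S ⇒ V = E ⇒ V = V ⇒ V = x ⇒ x = x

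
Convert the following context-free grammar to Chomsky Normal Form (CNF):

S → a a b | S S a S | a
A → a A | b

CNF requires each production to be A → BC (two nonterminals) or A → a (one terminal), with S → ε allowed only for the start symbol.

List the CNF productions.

TA → a; TB → b; S → a; A → b; S → TA X0; X0 → TA TB; S → S X1; X1 → S X2; X2 → TA S; A → TA A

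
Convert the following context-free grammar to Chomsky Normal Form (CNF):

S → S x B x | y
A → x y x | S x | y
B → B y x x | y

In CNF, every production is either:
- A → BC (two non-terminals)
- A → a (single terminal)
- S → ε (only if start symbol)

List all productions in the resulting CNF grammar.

TX → x; S → y; TY → y; A → y; B → y; S → S X0; X0 → TX X1; X1 → B TX; A → TX X2; X2 → TY TX; A → S TX; B → B X3; X3 → TY X4; X4 → TX TX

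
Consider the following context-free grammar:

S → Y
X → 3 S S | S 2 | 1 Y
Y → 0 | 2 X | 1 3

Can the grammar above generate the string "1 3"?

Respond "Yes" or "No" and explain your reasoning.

Yes - a valid derivation exists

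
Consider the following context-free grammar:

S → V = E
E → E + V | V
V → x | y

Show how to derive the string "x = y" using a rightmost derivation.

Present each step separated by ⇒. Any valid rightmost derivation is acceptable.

S ⇒ V = E ⇒ V = V ⇒ V = y ⇒ x = y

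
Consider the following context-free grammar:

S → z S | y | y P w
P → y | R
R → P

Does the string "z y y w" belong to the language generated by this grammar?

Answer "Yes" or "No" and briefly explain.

Yes - a valid derivation exists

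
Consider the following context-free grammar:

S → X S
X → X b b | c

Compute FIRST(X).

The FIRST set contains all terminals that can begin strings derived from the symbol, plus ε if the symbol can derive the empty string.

We compute FIRST(X) using the standard algorithm.
FIRST(S) = {c}
FIRST(X) = {c}
Therefore, FIRST(X) = {c}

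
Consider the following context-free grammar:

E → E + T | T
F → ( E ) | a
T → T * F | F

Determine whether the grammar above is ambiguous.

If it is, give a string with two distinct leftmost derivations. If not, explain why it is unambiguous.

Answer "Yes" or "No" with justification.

No - the grammar is unambiguous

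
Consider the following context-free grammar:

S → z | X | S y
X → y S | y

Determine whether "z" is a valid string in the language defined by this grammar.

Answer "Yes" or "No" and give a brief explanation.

Yes - a valid derivation exists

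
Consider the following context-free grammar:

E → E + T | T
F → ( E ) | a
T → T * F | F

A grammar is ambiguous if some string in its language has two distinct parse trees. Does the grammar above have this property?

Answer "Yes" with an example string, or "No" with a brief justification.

No - the grammar is unambiguous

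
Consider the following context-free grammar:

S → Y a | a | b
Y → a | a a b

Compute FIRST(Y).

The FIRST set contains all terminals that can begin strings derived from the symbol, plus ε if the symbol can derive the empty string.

We compute FIRST(Y) using the standard algorithm.
FIRST(S) = {a, b}
FIRST(Y) = {a}
Therefore, FIRST(Y) = {a}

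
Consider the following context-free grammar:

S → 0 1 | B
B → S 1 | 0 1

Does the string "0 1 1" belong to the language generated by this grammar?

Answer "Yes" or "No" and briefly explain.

Yes - a valid derivation exists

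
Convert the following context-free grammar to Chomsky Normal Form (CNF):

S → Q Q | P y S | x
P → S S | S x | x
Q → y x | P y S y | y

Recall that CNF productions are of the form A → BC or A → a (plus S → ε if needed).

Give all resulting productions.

TY → y; S → x; TX → x; P → x; Q → y; S → Q Q; S → P X0; X0 → TY S; P → S S; P → S TX; Q → TY TX; Q → P X1; X1 → TY X2; X2 → S TY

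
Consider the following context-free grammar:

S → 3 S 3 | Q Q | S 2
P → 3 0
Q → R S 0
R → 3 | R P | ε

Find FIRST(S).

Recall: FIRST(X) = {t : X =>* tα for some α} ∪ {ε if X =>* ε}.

We compute FIRST(S) using the standard algorithm.
FIRST(P) = {3}
FIRST(Q) = {3}
FIRST(R) = {3, ε}
FIRST(S) = {3}
Therefore, FIRST(S) = {3}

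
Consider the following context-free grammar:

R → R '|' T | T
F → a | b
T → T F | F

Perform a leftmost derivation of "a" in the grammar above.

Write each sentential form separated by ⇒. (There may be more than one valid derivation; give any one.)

R ⇒ T ⇒ F ⇒ a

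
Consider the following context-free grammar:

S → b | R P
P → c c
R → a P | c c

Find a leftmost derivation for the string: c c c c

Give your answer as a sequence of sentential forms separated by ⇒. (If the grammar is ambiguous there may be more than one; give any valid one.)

S ⇒ R P ⇒ c c P ⇒ c c c c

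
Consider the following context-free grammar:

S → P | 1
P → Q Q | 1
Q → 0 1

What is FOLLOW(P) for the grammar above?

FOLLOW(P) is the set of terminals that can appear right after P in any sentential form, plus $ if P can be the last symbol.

We compute FOLLOW(P) using the standard algorithm.
FOLLOW(S) starts with {$}.
FIRST(P) = {0, 1}
FIRST(Q) = {0}
FIRST(S) = {0, 1}
FOLLOW(P) = {$}
FOLLOW(Q) = {$, 0}
FOLLOW(S) = {$}
Therefore, FOLLOW(P) = {$}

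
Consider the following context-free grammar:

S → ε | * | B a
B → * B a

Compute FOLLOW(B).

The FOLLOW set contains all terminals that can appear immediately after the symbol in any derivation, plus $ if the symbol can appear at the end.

We compute FOLLOW(B) using the standard algorithm.
FOLLOW(S) starts with {$}.
FIRST(B) = {*}
FIRST(S) = {*, ε}
FOLLOW(B) = {a}
FOLLOW(S) = {$}
Therefore, FOLLOW(B) = {a}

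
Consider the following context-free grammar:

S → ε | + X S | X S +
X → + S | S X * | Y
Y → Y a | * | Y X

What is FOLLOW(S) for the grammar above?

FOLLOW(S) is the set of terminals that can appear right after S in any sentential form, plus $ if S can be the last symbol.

We compute FOLLOW(S) using the standard algorithm.
FOLLOW(S) starts with {$}.
FIRST(S) = {*, +, ε}
FIRST(X) = {*, +}
FIRST(Y) = {*}
FOLLOW(S) = {$, *, +, a}
FOLLOW(X) = {$, *, +, a}
FOLLOW(Y) = {$, *, +, a}
Therefore, FOLLOW(S) = {$, *, +, a}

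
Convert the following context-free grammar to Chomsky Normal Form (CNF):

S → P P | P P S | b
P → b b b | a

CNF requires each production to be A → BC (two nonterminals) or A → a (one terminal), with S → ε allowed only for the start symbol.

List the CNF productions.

S → b; TB → b; P → a; S → P P; S → P X0; X0 → P S; P → TB X1; X1 → TB TB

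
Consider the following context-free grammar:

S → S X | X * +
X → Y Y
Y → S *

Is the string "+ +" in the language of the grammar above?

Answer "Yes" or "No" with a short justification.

No - no valid derivation exists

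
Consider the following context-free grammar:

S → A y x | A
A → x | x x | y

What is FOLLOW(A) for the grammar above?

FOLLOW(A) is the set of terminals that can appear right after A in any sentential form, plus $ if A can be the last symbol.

We compute FOLLOW(A) using the standard algorithm.
FOLLOW(S) starts with {$}.
FIRST(A) = {x, y}
FIRST(S) = {x, y}
FOLLOW(A) = {$, y}
FOLLOW(S) = {$}
Therefore, FOLLOW(A) = {$, y}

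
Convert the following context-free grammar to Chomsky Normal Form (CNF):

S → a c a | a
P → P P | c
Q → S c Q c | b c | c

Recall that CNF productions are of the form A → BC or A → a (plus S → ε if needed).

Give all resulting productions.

TA → a; TC → c; S → a; P → c; TB → b; Q → c; S → TA X0; X0 → TC TA; P → P P; Q → S X1; X1 → TC X2; X2 → Q TC; Q → TB TC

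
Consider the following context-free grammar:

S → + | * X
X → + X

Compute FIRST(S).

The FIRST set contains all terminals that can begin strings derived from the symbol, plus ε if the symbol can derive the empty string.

We compute FIRST(S) using the standard algorithm.
FIRST(S) = {*, +}
FIRST(X) = {+}
Therefore, FIRST(S) = {*, +}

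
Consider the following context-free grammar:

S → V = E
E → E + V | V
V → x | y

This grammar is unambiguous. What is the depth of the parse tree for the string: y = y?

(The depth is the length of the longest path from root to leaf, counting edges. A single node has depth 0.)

3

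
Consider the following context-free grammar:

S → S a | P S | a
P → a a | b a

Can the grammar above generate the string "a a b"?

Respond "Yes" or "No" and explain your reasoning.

No - no valid derivation exists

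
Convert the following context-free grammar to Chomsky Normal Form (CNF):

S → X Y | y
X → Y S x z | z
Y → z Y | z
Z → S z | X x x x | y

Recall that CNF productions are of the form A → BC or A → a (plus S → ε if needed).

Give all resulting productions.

S → y; TX → x; TZ → z; X → z; Y → z; Z → y; S → X Y; X → Y X0; X0 → S X1; X1 → TX TZ; Y → TZ Y; Z → S TZ; Z → X X2; X2 → TX X3; X3 → TX TX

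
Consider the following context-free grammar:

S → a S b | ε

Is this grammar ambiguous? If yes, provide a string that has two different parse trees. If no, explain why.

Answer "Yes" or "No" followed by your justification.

No - the grammar is unambiguous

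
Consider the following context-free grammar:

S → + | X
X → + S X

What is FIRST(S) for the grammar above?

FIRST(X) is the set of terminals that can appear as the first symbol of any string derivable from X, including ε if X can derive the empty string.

We compute FIRST(S) using the standard algorithm.
FIRST(S) = {+}
FIRST(X) = {+}
Therefore, FIRST(S) = {+}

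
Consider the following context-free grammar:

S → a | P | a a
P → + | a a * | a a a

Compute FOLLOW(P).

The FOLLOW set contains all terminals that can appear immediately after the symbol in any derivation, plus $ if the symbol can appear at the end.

We compute FOLLOW(P) using the standard algorithm.
FOLLOW(S) starts with {$}.
FIRST(P) = {+, a}
FIRST(S) = {+, a}
FOLLOW(P) = {$}
FOLLOW(S) = {$}
Therefore, FOLLOW(P) = {$}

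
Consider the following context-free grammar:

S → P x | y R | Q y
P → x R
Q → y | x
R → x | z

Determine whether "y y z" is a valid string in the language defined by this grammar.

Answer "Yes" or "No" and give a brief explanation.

No - no valid derivation exists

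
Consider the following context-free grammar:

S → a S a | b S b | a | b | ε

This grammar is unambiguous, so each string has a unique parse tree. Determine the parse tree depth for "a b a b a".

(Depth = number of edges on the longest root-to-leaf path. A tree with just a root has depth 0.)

3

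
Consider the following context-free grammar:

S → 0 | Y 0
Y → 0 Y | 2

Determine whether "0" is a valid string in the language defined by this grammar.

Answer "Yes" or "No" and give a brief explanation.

Yes - a valid derivation exists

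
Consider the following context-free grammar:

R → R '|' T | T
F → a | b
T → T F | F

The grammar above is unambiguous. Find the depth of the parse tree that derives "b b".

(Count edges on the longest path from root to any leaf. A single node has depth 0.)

4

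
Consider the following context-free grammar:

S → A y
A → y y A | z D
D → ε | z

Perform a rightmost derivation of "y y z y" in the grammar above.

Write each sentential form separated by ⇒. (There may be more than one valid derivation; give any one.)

S ⇒ A y ⇒ y y A y ⇒ y y z D y ⇒ y y z y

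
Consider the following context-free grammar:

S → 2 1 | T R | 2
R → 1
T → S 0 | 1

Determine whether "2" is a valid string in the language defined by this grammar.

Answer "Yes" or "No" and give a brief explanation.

Yes - a valid derivation exists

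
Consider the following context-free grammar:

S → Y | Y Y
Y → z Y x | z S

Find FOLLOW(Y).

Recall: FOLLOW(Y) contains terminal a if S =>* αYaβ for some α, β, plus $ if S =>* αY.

We compute FOLLOW(Y) using the standard algorithm.
FOLLOW(S) starts with {$}.
FIRST(S) = {z}
FIRST(Y) = {z}
FOLLOW(S) = {$, x, z}
FOLLOW(Y) = {$, x, z}
Therefore, FOLLOW(Y) = {$, x, z}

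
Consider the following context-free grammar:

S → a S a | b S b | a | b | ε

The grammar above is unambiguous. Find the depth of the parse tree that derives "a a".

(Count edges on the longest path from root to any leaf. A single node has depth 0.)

2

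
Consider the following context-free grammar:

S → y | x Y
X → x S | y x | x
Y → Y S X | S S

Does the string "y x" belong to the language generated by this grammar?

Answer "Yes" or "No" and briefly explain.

No - no valid derivation exists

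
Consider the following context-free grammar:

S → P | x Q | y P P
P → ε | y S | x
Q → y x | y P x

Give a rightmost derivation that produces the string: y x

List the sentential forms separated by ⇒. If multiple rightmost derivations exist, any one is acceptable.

S ⇒ y P P ⇒ y P ⇒ y x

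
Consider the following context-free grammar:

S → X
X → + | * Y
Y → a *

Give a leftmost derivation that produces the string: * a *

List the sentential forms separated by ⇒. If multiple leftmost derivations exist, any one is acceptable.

S ⇒ X ⇒ * Y ⇒ * a *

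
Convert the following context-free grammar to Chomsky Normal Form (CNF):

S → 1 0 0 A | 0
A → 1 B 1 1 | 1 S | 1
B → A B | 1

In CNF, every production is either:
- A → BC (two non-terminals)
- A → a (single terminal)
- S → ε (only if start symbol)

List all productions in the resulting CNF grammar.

T1 → 1; T0 → 0; S → 0; A → 1; B → 1; S → T1 X0; X0 → T0 X1; X1 → T0 A; A → T1 X2; X2 → B X3; X3 → T1 T1; A → T1 S; B → A B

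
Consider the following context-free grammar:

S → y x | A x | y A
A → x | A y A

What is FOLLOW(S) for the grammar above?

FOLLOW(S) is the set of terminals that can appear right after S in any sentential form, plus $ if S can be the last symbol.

We compute FOLLOW(S) using the standard algorithm.
FOLLOW(S) starts with {$}.
FIRST(A) = {x}
FIRST(S) = {x, y}
FOLLOW(A) = {$, x, y}
FOLLOW(S) = {$}
Therefore, FOLLOW(S) = {$}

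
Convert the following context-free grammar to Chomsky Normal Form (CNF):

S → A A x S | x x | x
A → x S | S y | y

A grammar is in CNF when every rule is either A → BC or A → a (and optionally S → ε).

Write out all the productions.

TX → x; S → x; TY → y; A → y; S → A X0; X0 → A X1; X1 → TX S; S → TX TX; A → TX S; A → S TY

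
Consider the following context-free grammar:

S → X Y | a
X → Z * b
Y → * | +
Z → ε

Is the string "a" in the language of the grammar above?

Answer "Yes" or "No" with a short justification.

Yes - a valid derivation exists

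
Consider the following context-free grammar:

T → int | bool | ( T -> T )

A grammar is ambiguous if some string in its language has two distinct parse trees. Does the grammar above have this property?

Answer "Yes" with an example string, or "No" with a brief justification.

No - the grammar is unambiguous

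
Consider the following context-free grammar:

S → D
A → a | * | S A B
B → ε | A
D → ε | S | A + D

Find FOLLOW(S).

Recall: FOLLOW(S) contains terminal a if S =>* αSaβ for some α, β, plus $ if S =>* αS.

We compute FOLLOW(S) using the standard algorithm.
FOLLOW(S) starts with {$}.
FIRST(A) = {*, a}
FIRST(B) = {*, a, ε}
FIRST(D) = {*, a, ε}
FIRST(S) = {*, a, ε}
FOLLOW(A) = {*, +, a}
FOLLOW(B) = {*, +, a}
FOLLOW(D) = {$, *, a}
FOLLOW(S) = {$, *, a}
Therefore, FOLLOW(S) = {$, *, a}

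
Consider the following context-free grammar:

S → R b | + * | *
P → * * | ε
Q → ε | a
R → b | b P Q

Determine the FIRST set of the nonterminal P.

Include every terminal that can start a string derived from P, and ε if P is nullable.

We compute FIRST(P) using the standard algorithm.
FIRST(P) = {*, ε}
FIRST(Q) = {a, ε}
FIRST(R) = {b}
FIRST(S) = {*, +, b}
Therefore, FIRST(P) = {*, ε}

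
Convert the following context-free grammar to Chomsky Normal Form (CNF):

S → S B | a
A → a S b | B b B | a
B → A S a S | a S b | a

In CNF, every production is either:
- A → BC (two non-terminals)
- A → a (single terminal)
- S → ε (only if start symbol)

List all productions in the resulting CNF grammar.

S → a; TA → a; TB → b; A → a; B → a; S → S B; A → TA X0; X0 → S TB; A → B X1; X1 → TB B; B → A X2; X2 → S X3; X3 → TA S; B → TA X4; X4 → S TB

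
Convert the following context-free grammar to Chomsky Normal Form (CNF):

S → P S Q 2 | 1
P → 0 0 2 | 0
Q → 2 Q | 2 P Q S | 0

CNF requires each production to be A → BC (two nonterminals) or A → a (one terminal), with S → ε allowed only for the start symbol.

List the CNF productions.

T2 → 2; S → 1; T0 → 0; P → 0; Q → 0; S → P X0; X0 → S X1; X1 → Q T2; P → T0 X2; X2 → T0 T2; Q → T2 Q; Q → T2 X3; X3 → P X4; X4 → Q S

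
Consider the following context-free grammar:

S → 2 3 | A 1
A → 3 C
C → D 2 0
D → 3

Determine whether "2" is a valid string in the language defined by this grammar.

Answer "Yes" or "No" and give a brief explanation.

No - no valid derivation exists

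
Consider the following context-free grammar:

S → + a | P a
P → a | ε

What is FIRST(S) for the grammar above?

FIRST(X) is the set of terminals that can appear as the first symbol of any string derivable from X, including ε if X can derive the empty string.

We compute FIRST(S) using the standard algorithm.
FIRST(P) = {a, ε}
FIRST(S) = {+, a}
Therefore, FIRST(S) = {+, a}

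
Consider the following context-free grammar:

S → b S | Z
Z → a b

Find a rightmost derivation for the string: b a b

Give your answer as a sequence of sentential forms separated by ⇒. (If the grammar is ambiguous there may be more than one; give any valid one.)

S ⇒ b S ⇒ b Z ⇒ b a b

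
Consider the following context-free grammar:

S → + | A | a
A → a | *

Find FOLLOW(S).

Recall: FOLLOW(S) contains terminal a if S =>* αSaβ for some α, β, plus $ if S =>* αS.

We compute FOLLOW(S) using the standard algorithm.
FOLLOW(S) starts with {$}.
FIRST(A) = {*, a}
FIRST(S) = {*, +, a}
FOLLOW(A) = {$}
FOLLOW(S) = {$}
Therefore, FOLLOW(S) = {$}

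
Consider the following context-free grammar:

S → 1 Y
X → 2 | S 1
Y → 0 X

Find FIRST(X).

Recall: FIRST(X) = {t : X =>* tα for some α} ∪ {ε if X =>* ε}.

We compute FIRST(X) using the standard algorithm.
FIRST(S) = {1}
FIRST(X) = {1, 2}
FIRST(Y) = {0}
Therefore, FIRST(X) = {1, 2}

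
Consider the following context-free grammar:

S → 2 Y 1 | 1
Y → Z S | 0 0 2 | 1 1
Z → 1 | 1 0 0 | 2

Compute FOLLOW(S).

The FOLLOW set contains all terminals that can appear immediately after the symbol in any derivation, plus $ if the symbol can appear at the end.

We compute FOLLOW(S) using the standard algorithm.
FOLLOW(S) starts with {$}.
FIRST(S) = {1, 2}
FIRST(Y) = {0, 1, 2}
FIRST(Z) = {1, 2}
FOLLOW(S) = {$, 1}
FOLLOW(Y) = {1}
FOLLOW(Z) = {1, 2}
Therefore, FOLLOW(S) = {$, 1}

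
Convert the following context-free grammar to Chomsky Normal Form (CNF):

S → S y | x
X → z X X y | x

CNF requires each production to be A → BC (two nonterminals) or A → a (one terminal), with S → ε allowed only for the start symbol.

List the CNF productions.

TY → y; S → x; TZ → z; X → x; S → S TY; X → TZ X0; X0 → X X1; X1 → X TY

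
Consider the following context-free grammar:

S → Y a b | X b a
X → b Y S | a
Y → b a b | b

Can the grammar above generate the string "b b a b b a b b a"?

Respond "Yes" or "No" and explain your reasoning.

Yes - a valid derivation exists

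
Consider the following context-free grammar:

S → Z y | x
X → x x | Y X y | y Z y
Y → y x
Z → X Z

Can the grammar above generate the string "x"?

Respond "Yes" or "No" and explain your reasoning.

Yes - a valid derivation exists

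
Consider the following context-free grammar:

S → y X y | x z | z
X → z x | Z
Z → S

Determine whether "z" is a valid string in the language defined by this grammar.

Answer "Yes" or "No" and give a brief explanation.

Yes - a valid derivation exists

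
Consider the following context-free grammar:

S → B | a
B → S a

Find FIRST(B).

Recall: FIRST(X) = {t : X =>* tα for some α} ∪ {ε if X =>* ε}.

We compute FIRST(B) using the standard algorithm.
FIRST(B) = {a}
FIRST(S) = {a}
Therefore, FIRST(B) = {a}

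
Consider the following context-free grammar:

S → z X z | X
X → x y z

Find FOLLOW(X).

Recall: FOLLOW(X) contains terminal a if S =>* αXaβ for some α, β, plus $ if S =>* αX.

We compute FOLLOW(X) using the standard algorithm.
FOLLOW(S) starts with {$}.
FIRST(S) = {x, z}
FIRST(X) = {x}
FOLLOW(S) = {$}
FOLLOW(X) = {$, z}
Therefore, FOLLOW(X) = {$, z}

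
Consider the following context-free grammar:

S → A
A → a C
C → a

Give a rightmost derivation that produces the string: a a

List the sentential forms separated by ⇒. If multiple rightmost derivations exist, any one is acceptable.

S ⇒ A ⇒ a C ⇒ a a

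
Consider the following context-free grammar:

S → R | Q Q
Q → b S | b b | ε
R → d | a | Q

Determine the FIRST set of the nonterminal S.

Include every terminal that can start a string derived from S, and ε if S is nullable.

We compute FIRST(S) using the standard algorithm.
FIRST(Q) = {b, ε}
FIRST(R) = {a, b, d, ε}
FIRST(S) = {a, b, d, ε}
Therefore, FIRST(S) = {a, b, d, ε}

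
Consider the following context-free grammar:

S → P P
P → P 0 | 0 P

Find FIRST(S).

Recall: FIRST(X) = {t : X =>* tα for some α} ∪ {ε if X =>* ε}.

We compute FIRST(S) using the standard algorithm.
FIRST(P) = {0}
FIRST(S) = {0}
Therefore, FIRST(S) = {0}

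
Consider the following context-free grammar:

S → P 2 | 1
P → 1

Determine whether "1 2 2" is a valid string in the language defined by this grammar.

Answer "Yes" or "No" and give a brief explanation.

No - no valid derivation exists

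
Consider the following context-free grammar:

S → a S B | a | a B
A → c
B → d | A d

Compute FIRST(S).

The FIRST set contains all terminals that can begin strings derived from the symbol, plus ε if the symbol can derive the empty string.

We compute FIRST(S) using the standard algorithm.
FIRST(A) = {c}
FIRST(B) = {c, d}
FIRST(S) = {a}
Therefore, FIRST(S) = {a}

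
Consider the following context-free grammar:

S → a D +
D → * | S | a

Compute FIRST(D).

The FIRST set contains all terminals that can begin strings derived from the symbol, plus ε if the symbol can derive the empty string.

We compute FIRST(D) using the standard algorithm.
FIRST(D) = {*, a}
FIRST(S) = {a}
Therefore, FIRST(D) = {*, a}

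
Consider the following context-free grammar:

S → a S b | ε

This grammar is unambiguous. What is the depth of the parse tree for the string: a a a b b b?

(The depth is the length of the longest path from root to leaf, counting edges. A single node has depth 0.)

4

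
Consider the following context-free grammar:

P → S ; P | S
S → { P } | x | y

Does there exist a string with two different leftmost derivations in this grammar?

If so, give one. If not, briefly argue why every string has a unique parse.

No - every string in the language has a unique leftmost derivation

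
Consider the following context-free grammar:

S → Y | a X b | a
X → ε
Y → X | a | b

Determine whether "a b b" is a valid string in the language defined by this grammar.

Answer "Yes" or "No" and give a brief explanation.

No - no valid derivation exists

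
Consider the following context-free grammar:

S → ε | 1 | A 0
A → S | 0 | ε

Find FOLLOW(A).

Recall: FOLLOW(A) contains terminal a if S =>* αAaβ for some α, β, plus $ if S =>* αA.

We compute FOLLOW(A) using the standard algorithm.
FOLLOW(S) starts with {$}.
FIRST(A) = {0, 1, ε}
FIRST(S) = {0, 1, ε}
FOLLOW(A) = {0}
FOLLOW(S) = {$, 0}
Therefore, FOLLOW(A) = {0}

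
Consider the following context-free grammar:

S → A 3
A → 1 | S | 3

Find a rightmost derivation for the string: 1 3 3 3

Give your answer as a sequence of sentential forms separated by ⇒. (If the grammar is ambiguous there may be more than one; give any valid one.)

S ⇒ A 3 ⇒ S 3 ⇒ A 3 3 ⇒ S 3 3 ⇒ A 3 3 3 ⇒ 1 3 3 3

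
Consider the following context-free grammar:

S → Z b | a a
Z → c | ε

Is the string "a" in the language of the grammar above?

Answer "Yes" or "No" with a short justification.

No - no valid derivation exists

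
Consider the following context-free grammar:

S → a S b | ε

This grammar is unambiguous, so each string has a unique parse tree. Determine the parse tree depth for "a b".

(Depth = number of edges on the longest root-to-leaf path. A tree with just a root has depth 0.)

2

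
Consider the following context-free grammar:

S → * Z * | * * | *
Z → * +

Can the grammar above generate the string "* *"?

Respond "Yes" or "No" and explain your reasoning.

Yes - a valid derivation exists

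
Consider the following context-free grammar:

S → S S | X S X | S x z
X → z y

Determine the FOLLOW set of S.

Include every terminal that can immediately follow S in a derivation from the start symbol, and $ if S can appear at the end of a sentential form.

We compute FOLLOW(S) using the standard algorithm.
FOLLOW(S) starts with {$}.
FIRST(S) = {z}
FIRST(X) = {z}
FOLLOW(S) = {$, x, z}
FOLLOW(X) = {$, x, z}
Therefore, FOLLOW(S) = {$, x, z}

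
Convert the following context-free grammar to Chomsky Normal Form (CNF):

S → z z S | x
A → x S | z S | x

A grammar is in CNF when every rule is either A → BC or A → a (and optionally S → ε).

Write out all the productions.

TZ → z; S → x; TX → x; A → x; S → TZ X0; X0 → TZ S; A → TX S; A → TZ S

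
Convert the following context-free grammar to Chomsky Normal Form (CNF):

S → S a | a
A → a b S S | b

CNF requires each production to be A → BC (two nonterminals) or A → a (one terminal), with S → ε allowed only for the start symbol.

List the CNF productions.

TA → a; S → a; TB → b; A → b; S → S TA; A → TA X0; X0 → TB X1; X1 → S S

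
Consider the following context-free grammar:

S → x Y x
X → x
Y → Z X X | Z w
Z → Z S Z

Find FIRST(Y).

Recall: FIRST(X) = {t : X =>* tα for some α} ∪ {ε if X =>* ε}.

We compute FIRST(Y) using the standard algorithm.
FIRST(S) = {x}
FIRST(X) = {x}
FIRST(Y) = {}
FIRST(Z) = {}
Therefore, FIRST(Y) = {}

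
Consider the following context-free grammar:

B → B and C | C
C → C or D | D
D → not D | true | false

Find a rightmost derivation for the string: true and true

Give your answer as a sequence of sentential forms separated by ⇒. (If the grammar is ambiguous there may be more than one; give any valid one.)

B ⇒ B and C ⇒ B and D ⇒ B and true ⇒ C and true ⇒ D and true ⇒ true and true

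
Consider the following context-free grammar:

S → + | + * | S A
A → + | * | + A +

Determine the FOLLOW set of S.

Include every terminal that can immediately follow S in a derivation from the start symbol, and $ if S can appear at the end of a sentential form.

We compute FOLLOW(S) using the standard algorithm.
FOLLOW(S) starts with {$}.
FIRST(A) = {*, +}
FIRST(S) = {+}
FOLLOW(A) = {$, *, +}
FOLLOW(S) = {$, *, +}
Therefore, FOLLOW(S) = {$, *, +}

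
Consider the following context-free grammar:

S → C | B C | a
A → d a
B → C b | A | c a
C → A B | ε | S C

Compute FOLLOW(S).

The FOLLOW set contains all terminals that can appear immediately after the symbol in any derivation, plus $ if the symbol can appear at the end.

We compute FOLLOW(S) using the standard algorithm.
FOLLOW(S) starts with {$}.
FIRST(A) = {d}
FIRST(B) = {a, b, c, d}
FIRST(C) = {a, b, c, d, ε}
FIRST(S) = {a, b, c, d, ε}
FOLLOW(A) = {$, a, b, c, d}
FOLLOW(B) = {$, a, b, c, d}
FOLLOW(C) = {$, a, b, c, d}
FOLLOW(S) = {$, a, b, c, d}
Therefore, FOLLOW(S) = {$, a, b, c, d}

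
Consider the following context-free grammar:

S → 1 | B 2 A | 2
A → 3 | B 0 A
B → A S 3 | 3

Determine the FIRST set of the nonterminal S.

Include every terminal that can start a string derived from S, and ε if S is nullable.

We compute FIRST(S) using the standard algorithm.
FIRST(A) = {3}
FIRST(B) = {3}
FIRST(S) = {1, 2, 3}
Therefore, FIRST(S) = {1, 2, 3}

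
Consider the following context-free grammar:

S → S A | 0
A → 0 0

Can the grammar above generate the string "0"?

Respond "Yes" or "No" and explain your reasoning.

Yes - a valid derivation exists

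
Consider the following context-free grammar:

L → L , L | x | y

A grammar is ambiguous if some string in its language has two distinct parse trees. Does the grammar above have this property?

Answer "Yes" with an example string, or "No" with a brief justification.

Yes - the string 'x , y , x , x , y' has two distinct parse trees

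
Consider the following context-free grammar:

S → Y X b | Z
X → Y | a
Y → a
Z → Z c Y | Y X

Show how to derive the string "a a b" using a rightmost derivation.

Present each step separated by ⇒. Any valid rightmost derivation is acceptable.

S ⇒ Y X b ⇒ Y a b ⇒ a a b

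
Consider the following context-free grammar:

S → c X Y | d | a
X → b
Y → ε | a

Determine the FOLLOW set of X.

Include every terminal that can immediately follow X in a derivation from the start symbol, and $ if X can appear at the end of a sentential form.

We compute FOLLOW(X) using the standard algorithm.
FOLLOW(S) starts with {$}.
FIRST(S) = {a, c, d}
FIRST(X) = {b}
FIRST(Y) = {a, ε}
FOLLOW(S) = {$}
FOLLOW(X) = {$, a}
FOLLOW(Y) = {$}
Therefore, FOLLOW(X) = {$, a}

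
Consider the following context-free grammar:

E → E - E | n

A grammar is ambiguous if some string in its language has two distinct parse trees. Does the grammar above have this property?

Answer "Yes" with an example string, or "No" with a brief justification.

Yes - the string 'n - n - n - n - n' has two distinct parse trees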